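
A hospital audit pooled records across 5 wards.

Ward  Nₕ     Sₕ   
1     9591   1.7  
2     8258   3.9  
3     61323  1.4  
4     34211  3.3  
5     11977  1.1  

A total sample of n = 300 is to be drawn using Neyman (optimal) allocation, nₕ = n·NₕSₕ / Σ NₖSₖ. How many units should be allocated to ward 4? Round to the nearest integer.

1: NₕSₕ = 9591·1.7 = 16304.7
2: NₕSₕ = 8258·3.9 = 32206.2
3: NₕSₕ = 61323·1.4 = 85852.2
4: NₕSₕ = 34211·3.3 = 112896.3
5: NₕSₕ = 11977·1.1 = 13174.7
Σ NₕSₕ = 260434.1.
n_4 = 300·112896.3/260434.1 = 130.048... → 130.

130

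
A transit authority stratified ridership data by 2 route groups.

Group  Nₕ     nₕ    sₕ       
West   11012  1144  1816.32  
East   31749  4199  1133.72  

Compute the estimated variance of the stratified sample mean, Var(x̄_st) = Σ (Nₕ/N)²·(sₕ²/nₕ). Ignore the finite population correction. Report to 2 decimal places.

359.99

N = 42761; Wₕ = Nₕ/N.
group West: (11012/42761)²·1816.32²/1144 = 191.24734
group East: (31749/42761)²·1133.72²/4199 = 168.74470
Sum = 359.99204 → 359.99.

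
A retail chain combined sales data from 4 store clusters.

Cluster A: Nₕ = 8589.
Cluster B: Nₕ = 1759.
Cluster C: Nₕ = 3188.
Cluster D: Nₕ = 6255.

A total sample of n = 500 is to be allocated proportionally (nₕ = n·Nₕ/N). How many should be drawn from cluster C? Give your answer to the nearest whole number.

81

Share of cluster C = 3188/19791 = 0.16108.
Allocate 500 × 0.16108 = 80.542... → 81.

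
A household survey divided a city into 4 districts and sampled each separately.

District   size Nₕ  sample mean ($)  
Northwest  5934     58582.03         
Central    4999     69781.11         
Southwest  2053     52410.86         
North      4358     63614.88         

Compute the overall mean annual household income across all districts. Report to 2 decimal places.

62344.02

N = 17344; weights Wₕ = Nₕ/N = (0.3421, 0.2882, 0.1184, 0.2513).
x̄_st = Σ Wₕ·x̄ₕ = 0.3421·58582.03 + 0.2882·69781.11 + 0.1184·52410.86 + 0.2513·63614.88 ≈ 62344.0197...
→ 62344.02.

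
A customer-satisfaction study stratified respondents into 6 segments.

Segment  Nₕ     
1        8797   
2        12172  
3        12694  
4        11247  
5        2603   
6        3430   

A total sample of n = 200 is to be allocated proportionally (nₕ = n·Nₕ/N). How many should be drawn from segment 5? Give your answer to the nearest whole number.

Share of segment 5 = 2603/50943 = 0.05110.
Allocate 200 × 0.05110 = 10.219... → 10.

10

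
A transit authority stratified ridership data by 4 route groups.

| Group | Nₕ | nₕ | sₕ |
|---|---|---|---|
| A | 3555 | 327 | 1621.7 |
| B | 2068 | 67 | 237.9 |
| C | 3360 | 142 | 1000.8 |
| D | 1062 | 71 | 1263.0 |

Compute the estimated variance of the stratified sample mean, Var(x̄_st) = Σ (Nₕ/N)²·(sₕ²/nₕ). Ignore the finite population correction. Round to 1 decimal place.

2083.5

N = 10045; Wₕ = Nₕ/N.
group A: (3555/10045)²·1621.7²/327 = 1007.3319
group B: (2068/10045)²·237.9²/67 = 35.8027
group C: (3360/10045)²·1000.8²/142 = 789.1961
group D: (1062/10045)²·1263.0²/71 = 251.1294
Sum = 2083.4601 → 2083.5.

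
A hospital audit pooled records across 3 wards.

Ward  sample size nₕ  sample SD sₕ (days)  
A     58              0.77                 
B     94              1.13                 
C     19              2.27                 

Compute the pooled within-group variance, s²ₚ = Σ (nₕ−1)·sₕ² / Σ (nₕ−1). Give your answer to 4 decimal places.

1.4601

A: (58−1)·0.77² = 57·0.5929 = 33.7953
B: (94−1)·1.13² = 93·1.2769 = 118.7517
C: (19−1)·2.27² = 18·5.1529 = 92.7522
Numerator = 245.2992; denominator = Σ(nₕ−1) = 168.
s²ₚ = 245.2992/168 = 1.460114... → 1.4601.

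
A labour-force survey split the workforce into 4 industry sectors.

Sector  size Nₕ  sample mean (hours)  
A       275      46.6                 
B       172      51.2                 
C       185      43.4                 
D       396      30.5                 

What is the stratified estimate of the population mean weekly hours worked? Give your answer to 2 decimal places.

40.59

N = 275 + 172 + 185 + 396 = 1028.
The stratified mean weights each stratum mean by its population share Nₕ/N.
Σ Nₕx̄ₕ = 275·46.6 + 172·51.2 + 185·43.4 + 396·30.5 = 12815 + 8806.4 + 8029 + 12078 = 41728.4.
Divide by N: 41728.4 / 1028 = 40.5918... → 40.59.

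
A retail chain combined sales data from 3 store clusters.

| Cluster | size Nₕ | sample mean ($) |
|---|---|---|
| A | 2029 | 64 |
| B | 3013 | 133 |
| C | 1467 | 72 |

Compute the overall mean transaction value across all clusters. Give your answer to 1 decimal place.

97.7

N = 6509; weights Wₕ = Nₕ/N = (0.3117, 0.4629, 0.2254).
x̄_st = Σ Wₕ·x̄ₕ = 0.3117·64 + 0.4629·133 + 0.2254·72 ≈ 97.743...
→ 97.7.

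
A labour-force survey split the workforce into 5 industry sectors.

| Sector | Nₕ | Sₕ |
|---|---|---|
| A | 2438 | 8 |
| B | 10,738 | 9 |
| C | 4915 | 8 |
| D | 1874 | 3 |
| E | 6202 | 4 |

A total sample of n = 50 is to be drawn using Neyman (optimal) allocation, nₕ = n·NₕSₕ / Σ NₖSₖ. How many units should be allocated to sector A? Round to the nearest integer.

Σ NₕSₕ = 2438·8 + 10738·9 + 4915·8 + 1874·3 + 6202·4 = 185896.
Share for A: 19504/185896 = 0.10492.
n_A = 50 × 0.10492 = 5.246... → 5.

5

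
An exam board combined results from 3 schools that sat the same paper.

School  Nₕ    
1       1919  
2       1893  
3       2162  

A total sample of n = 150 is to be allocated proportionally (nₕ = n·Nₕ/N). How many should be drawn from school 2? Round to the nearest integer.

48

N = 1919 + 1893 + 2162 = 5974.
n_2 = 150·1893/5974 = 47.531... → 48.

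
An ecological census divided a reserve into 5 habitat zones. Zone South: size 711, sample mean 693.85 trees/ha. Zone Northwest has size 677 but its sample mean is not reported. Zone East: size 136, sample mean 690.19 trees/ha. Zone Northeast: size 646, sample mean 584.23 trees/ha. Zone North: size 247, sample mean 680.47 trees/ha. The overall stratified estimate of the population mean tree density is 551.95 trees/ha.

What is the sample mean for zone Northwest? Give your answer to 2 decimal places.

N = 711 + 677 + 136 + 646 + 247 = 2417.
Overall total = μ·N = 551.95·2417 = 1334063.15.
Subtract the known strata: 711·693.85 + 136·690.19 + 646·584.23 + 247·680.47 = 1132681.86.
Remaining total for zone Northwest: 1334063.15 − 1132681.86 = 201381.29.
Divide by its size: 201381.29 / 677 = 297.4613... → 297.46.

297.46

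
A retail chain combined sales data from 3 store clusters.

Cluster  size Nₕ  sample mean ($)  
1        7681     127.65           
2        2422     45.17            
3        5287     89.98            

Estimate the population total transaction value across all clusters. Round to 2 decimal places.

1565605.65

Estimate total by summing Nₕ·x̄ₕ over strata.
7681·127.65 + 2422·45.17 + 5287·89.98 = 980479.65 + 109401.74 + 475724.26 = 1565605.65.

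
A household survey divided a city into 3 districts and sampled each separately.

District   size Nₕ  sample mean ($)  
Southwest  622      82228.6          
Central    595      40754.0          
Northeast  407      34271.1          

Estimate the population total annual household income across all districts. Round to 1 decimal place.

89343156.9

Southwest: 622·82228.6 = 51146189.2
Central: 595·40754.0 = 24248630
Northeast: 407·34271.1 = 13948337.7
τ̂ = Σ Nₕx̄ₕ = 89343156.9.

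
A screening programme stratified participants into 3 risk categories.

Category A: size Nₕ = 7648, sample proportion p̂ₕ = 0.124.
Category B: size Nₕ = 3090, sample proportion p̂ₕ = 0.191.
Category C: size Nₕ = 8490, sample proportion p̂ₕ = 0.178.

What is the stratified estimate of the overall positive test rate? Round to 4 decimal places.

Wₕ = Nₕ/N with N = 19228: 0.3978, 0.1607, 0.4415.
p̂_st = 0.3978·0.124 + 0.1607·0.191 + 0.4415·0.178 ≈ 0.158610... → 0.1586.

0.1586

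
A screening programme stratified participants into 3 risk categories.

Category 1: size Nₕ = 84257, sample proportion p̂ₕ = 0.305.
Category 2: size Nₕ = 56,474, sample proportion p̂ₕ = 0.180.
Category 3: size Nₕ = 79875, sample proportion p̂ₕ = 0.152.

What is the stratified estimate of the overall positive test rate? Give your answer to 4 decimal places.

0.2176

N = 84257 + 56474 + 79875 = 220606.
Overall proportion = Σ (Nₕ/N)·p̂ₕ.
Σ Nₕp̂ₕ = 25698.385 + 10165.32 + 12141 = 48004.705.
48004.705 / 220606 = 0.217604... → 0.2176.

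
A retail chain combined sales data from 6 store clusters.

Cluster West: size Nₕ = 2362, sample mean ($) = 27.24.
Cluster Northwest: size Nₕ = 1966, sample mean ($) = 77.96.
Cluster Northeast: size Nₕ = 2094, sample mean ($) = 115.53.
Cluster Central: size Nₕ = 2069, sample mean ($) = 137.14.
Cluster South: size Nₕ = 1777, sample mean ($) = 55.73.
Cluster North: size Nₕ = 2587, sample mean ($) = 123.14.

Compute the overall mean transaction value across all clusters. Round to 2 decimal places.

x̄_st = (Σ Nₕx̄ₕ) / (Σ Nₕ) = (2362·27.24 + 1966·77.96 + 2094·115.53 + 2069·137.14 + 1777·55.73 + 2587·123.14) / 12855
= 1160868.11 / 12855 = 90.3048... → 90.30.

90.30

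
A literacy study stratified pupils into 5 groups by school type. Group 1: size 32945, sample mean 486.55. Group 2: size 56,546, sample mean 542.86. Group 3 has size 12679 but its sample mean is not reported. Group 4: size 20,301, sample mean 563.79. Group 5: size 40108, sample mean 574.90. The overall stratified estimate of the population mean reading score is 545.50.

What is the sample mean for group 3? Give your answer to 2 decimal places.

Σ Nₕx̄ₕ = N·μ, so 12679·x̄_3 = 162579·545.50 − (32945·486.55 + 56546·542.86 + 20301·563.79 + 40108·574.90).
= 88686844.5 − 81229541.3 = 7457303.2.
x̄_3 = 7457303.2 / 12679 = 588.1618... → 588.16.

588.16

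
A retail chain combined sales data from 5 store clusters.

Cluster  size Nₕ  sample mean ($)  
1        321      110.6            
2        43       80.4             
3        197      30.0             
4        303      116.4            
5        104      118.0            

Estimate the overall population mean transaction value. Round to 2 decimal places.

N = 321 + 43 + 197 + 303 + 104 = 968.
Overall mean = Σ (Nₕ/N)·x̄ₕ — weight by population share, not a simple average.
Σ Nₕx̄ₕ = 321·110.6 + 43·80.4 + 197·30.0 + 303·116.4 + 104·118.0 = 35502.6 + 3457.2 + 5910 + 35269.2 + 12272 = 92411.
Divide by N: 92411 / 968 = 95.4659... → 95.47.

95.47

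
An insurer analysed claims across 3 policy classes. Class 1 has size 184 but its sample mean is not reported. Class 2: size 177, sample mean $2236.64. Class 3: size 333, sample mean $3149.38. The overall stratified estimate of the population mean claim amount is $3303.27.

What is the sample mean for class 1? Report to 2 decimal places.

4607.83

Σ Nₕx̄ₕ = N·μ, so 184·x̄_1 = 694·3303.27 − (177·2236.64 + 333·3149.38).
= 2292469.38 − 1444628.82 = 847840.56.
x̄_1 = 847840.56 / 184 = 4607.8291... → 4607.83.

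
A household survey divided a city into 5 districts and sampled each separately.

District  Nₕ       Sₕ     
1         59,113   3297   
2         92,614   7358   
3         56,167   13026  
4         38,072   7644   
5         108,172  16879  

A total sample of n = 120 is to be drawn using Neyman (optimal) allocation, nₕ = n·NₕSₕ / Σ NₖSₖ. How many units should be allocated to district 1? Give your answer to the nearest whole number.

6

Σ NₕSₕ = 59113·3297 + 92614·7358 + 56167·13026 + 38072·7644 + 108172·16879 = 3724838271.
Share for 1: 194895561/3724838271 = 0.05232.
n_1 = 120 × 0.05232 = 6.279... → 6.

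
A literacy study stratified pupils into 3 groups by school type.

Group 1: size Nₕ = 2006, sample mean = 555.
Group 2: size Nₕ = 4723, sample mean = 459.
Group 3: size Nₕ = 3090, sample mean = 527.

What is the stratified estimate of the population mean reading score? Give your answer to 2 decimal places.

N = 9819; weights Wₕ = Nₕ/N = (0.2043, 0.4810, 0.3147).
x̄_st = Σ Wₕ·x̄ₕ = 0.2043·555 + 0.4810·459 + 0.3147·527 ≈ 500.0119...
→ 500.01.

500.01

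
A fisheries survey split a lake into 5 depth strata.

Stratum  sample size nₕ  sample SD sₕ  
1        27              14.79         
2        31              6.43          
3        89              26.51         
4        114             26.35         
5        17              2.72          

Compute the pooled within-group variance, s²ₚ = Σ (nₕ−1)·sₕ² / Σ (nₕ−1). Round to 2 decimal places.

Degrees of freedom: 26 + 30 + 88 + 113 + 16 = 273.
Σ(nₕ−1)sₕ² = 26·218.7441 + 30·41.3449 + 88·702.7801 + 113·694.3225 + 16·7.3984 = 147349.1593.
s²ₚ = 147349.1593 / 273 = 539.7405... → 539.74.

539.74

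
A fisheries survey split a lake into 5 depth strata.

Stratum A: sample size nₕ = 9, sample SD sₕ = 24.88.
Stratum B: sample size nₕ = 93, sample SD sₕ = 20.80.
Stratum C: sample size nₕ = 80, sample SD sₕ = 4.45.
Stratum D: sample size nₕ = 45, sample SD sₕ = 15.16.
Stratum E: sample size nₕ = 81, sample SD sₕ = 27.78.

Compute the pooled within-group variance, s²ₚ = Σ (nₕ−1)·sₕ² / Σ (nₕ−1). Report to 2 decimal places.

390.00

Degrees of freedom: 8 + 92 + 79 + 44 + 80 = 303.
Σ(nₕ−1)sₕ² = 8·619.0144 + 92·432.64 + 79·19.8025 + 44·229.8256 + 80·771.7284 = 118169.9911.
s²ₚ = 118169.9911 / 303 = 390.0000... → 390.00.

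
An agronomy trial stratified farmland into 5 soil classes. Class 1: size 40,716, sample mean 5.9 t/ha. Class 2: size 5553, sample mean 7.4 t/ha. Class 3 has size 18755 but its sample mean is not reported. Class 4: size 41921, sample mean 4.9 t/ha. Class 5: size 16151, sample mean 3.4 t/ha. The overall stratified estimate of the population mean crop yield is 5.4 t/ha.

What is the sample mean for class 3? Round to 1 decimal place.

6.6

Σ Nₕx̄ₕ = N·μ, so 18755·x̄_3 = 123096·5.4 − (40716·5.9 + 5553·7.4 + 41921·4.9 + 16151·3.4).
= 664718.4 − 541642.9 = 123075.5.
x̄_3 = 123075.5 / 18755 = 6.562... → 6.6.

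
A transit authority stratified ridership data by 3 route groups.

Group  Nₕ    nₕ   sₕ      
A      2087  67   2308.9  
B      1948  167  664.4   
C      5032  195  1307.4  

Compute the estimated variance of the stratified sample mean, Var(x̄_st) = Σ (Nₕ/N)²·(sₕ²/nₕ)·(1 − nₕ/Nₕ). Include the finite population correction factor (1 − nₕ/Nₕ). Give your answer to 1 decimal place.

6787.0

N = 9067; Wₕ = Nₕ/N.
group A: (2087/9067)²·2308.9²/67·(1 − 67/2087) = 4080.2055
group B: (1948/9067)²·664.4²/167·(1 − 167/1948) = 111.5497
group C: (5032/9067)²·1307.4²/195·(1 − 195/5032) = 2595.2060
Sum = 6786.9612 → 6787.0.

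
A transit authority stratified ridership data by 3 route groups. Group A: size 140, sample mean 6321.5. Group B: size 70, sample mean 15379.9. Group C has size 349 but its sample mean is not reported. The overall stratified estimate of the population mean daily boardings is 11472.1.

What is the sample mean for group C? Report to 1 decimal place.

12754.4

N = 140 + 70 + 349 = 559.
Overall total = μ·N = 11472.1·559 = 6412903.9.
Subtract the known strata: 140·6321.5 + 70·15379.9 = 1961603.
Remaining total for group C: 6412903.9 − 1961603 = 4451300.9.
Divide by its size: 4451300.9 / 349 = 12754.444... → 12754.4.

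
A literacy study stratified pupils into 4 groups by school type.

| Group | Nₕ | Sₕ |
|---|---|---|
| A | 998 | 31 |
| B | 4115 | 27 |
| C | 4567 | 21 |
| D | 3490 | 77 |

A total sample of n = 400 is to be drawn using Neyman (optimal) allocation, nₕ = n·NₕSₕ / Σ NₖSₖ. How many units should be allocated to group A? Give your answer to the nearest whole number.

24

Σ NₕSₕ = 998·31 + 4115·27 + 4567·21 + 3490·77 = 506680.
Share for A: 30938/506680 = 0.06106.
n_A = 400 × 0.06106 = 24.424... → 24.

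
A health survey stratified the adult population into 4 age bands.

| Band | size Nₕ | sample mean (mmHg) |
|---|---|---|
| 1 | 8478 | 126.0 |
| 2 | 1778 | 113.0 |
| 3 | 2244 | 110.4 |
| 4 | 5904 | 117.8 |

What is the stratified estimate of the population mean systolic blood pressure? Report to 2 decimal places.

120.21

N = 18404; weights Wₕ = Nₕ/N = (0.4607, 0.0966, 0.1219, 0.3208).
x̄_st = Σ Wₕ·x̄ₕ = 0.4607·126.0 + 0.0966·113.0 + 0.1219·110.4 + 0.3208·117.8 ≈ 120.2114...
→ 120.21.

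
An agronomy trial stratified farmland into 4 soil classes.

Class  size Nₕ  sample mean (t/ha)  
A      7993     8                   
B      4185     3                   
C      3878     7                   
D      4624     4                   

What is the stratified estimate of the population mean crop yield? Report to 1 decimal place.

5.9

N = 7993 + 4185 + 3878 + 4624 = 20680.
The stratified mean weights each stratum mean by its population share Nₕ/N.
Σ Nₕx̄ₕ = 7993·8 + 4185·3 + 3878·7 + 4624·4 = 63944 + 12555 + 27146 + 18496 = 122141.
Divide by N: 122141 / 20680 = 5.906... → 5.9.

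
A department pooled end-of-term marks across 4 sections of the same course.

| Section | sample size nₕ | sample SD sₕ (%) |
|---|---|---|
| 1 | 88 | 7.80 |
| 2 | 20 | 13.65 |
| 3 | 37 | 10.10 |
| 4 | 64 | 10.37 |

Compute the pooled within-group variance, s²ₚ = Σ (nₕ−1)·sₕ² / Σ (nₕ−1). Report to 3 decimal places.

94.051

1: (88−1)·7.80² = 87·60.84 = 5293.08
2: (20−1)·13.65² = 19·186.3225 = 3540.1275
3: (37−1)·10.10² = 36·102.01 = 3672.36
4: (64−1)·10.37² = 63·107.5369 = 6774.8247
Numerator = 19280.3922; denominator = Σ(nₕ−1) = 205.
s²ₚ = 19280.3922/205 = 94.05069... → 94.051.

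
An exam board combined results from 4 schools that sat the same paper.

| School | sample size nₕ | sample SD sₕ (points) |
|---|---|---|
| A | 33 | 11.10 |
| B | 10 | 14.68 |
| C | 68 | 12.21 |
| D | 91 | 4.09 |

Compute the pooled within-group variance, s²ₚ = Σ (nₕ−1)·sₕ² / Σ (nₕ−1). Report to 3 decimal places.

87.760

Degrees of freedom: 32 + 9 + 67 + 90 = 198.
Σ(nₕ−1)sₕ² = 32·123.21 + 9·215.5024 + 67·149.0841 + 90·16.7281 = 17376.4053.
s²ₚ = 17376.4053 / 198 = 87.75962... → 87.760.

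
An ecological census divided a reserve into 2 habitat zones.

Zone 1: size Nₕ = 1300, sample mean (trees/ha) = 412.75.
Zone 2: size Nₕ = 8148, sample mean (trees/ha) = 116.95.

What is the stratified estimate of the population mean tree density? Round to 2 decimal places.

x̄_st = (Σ Nₕx̄ₕ) / (Σ Nₕ) = (1300·412.75 + 8148·116.95) / 9448
= 1489483.6 / 9448 = 157.6507... → 157.65.

157.65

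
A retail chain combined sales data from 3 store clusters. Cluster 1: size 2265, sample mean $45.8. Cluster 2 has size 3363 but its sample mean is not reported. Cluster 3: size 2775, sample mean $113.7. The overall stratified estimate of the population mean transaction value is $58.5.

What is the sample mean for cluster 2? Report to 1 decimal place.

Σ Nₕx̄ₕ = N·μ, so 3363·x̄_2 = 8403·58.5 − (2265·45.8 + 2775·113.7).
= 491575.5 − 419254.5 = 72321.
x̄_2 = 72321 / 3363 = 21.505... → 21.5.

21.5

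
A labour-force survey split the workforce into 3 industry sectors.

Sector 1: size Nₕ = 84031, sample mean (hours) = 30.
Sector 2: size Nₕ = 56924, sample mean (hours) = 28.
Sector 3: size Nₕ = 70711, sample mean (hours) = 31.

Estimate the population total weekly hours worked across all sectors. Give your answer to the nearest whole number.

Estimate total by summing Nₕ·x̄ₕ over strata.
84031·30 + 56924·28 + 70711·31 = 2520930 + 1593872 + 2192041 = 6306843.

6306843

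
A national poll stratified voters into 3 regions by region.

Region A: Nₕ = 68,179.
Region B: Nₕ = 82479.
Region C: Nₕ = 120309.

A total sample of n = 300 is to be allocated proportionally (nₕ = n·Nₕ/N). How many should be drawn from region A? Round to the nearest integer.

N = 68179 + 82479 + 120309 = 270967.
n_A = 300·68179/270967 = 75.484... → 75.

75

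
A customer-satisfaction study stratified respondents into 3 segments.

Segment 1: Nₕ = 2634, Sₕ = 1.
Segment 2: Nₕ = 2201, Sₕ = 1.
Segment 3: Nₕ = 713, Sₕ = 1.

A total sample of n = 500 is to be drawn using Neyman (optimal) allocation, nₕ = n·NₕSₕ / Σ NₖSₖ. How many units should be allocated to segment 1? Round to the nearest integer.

Σ NₕSₕ = 2634·1 + 2201·1 + 713·1 = 5548.
Share for 1: 2634/5548 = 0.47477.
n_1 = 500 × 0.47477 = 237.383... → 237.

237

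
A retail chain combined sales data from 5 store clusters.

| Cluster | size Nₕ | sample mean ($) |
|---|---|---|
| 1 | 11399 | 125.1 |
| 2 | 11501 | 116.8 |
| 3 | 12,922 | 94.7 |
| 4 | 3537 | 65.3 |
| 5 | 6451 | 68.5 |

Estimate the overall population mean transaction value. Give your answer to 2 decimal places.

101.85

N = 45810; weights Wₕ = Nₕ/N = (0.2488, 0.2511, 0.2821, 0.0772, 0.1408).
x̄_st = Σ Wₕ·x̄ₕ = 0.2488·125.1 + 0.2511·116.8 + 0.2821·94.7 + 0.0772·65.3 + 0.1408·68.5 ≈ 101.8534...
→ 101.85.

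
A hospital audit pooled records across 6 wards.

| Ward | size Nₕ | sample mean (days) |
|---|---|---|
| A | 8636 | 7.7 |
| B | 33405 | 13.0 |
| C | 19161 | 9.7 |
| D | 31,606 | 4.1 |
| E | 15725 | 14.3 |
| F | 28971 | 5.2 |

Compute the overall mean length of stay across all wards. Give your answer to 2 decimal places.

8.67

x̄_st = (Σ Nₕx̄ₕ) / (Σ Nₕ) = (8636·7.7 + 33405·13.0 + 19161·9.7 + 31606·4.1 + 15725·14.3 + 28971·5.2) / 137504
= 1191725.2 / 137504 = 8.6668... → 8.67.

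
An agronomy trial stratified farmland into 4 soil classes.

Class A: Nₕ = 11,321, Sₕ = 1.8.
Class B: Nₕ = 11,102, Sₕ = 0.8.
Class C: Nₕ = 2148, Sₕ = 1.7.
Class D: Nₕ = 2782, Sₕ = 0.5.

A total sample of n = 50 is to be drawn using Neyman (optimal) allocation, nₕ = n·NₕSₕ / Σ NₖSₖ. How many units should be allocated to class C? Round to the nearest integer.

5

Σ NₕSₕ = 11321·1.8 + 11102·0.8 + 2148·1.7 + 2782·0.5 = 34302.
Share for C: 3651.6/34302 = 0.10645.
n_C = 50 × 0.10645 = 5.323... → 5.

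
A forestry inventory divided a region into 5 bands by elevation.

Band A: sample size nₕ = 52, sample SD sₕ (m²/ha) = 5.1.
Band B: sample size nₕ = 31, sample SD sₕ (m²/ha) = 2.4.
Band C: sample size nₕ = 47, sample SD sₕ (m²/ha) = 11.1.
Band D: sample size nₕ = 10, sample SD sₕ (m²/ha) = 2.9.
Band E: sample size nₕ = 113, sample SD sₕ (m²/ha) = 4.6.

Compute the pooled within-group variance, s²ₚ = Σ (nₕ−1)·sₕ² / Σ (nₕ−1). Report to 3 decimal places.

38.760

Degrees of freedom: 51 + 30 + 46 + 9 + 112 = 248.
Σ(nₕ−1)sₕ² = 51·26.01 + 30·5.76 + 46·123.21 + 9·8.41 + 112·21.16 = 9612.58.
s²ₚ = 9612.58 / 248 = 38.76040... → 38.760.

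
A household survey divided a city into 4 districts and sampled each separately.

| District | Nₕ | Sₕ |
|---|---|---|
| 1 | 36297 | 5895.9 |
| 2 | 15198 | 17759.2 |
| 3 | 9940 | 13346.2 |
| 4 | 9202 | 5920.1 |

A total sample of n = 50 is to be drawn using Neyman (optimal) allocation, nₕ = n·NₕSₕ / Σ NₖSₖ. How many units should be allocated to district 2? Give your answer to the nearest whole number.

20

Σ NₕSₕ = 36297·5895.9 + 15198·17759.2 + 9940·13346.2 + 9202·5920.1 = 671045792.1.
Share for 2: 269904321.6/671045792.1 = 0.40221.
n_2 = 50 × 0.40221 = 20.111... → 20.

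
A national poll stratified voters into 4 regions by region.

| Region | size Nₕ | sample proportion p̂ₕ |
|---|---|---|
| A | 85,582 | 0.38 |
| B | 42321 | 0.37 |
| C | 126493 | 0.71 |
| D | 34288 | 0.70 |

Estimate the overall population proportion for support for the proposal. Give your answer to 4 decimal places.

N = 85582 + 42321 + 126493 + 34288 = 288684.
Overall proportion = Σ (Nₕ/N)·p̂ₕ.
Σ Nₕp̂ₕ = 32521.16 + 15658.77 + 89810.03 + 24001.6 = 161991.56.
161991.56 / 288684 = 0.561138... → 0.5611.

0.5611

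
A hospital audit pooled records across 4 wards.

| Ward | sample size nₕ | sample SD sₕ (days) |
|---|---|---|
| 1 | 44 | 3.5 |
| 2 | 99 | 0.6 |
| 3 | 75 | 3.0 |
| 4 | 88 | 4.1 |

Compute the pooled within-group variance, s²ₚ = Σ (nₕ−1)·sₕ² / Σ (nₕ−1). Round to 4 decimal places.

8.9089

Degrees of freedom: 43 + 98 + 74 + 87 = 302.
Σ(nₕ−1)sₕ² = 43·12.25 + 98·0.36 + 74·9 + 87·16.81 = 2690.5.
s²ₚ = 2690.5 / 302 = 8.908940... → 8.9089.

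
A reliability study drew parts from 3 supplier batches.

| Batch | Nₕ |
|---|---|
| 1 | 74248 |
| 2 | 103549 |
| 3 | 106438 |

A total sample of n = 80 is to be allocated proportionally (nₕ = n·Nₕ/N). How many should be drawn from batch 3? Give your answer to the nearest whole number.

30

N = 74248 + 103549 + 106438 = 284235.
n_3 = 80·106438/284235 = 29.958... → 30.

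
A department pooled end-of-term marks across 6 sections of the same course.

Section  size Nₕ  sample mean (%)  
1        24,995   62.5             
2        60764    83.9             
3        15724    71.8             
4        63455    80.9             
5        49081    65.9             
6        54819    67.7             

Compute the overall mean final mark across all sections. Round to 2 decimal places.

N = 24995 + 60764 + 15724 + 63455 + 49081 + 54819 = 268838.
Weight each subgroup mean by Nₕ/N and sum.
Σ Nₕx̄ₕ = 24995·62.5 + 60764·83.9 + 15724·71.8 + 63455·80.9 + 49081·65.9 + 54819·67.7 = 1562187.5 + 5098099.6 + 1128983.2 + 5133509.5 + 3234437.9 + 3711246.3 = 19868464.
Divide by N: 19868464 / 268838 = 73.9050... → 73.90.

73.90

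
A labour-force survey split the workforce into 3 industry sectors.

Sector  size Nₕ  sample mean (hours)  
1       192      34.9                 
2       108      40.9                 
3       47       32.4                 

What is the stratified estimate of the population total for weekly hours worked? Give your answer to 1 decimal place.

12640.8

1: 192·34.9 = 6700.8
2: 108·40.9 = 4417.2
3: 47·32.4 = 1522.8
τ̂ = Σ Nₕx̄ₕ = 12640.8.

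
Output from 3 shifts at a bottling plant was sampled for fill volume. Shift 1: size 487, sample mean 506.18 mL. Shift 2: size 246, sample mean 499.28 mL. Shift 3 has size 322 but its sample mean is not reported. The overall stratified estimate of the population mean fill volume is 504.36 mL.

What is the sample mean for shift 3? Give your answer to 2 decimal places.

N = 487 + 246 + 322 = 1055.
Overall total = μ·N = 504.36·1055 = 532099.8.
Subtract the known strata: 487·506.18 + 246·499.28 = 369332.54.
Remaining total for shift 3: 532099.8 − 369332.54 = 162767.26.
Divide by its size: 162767.26 / 322 = 505.4884... → 505.49.

505.49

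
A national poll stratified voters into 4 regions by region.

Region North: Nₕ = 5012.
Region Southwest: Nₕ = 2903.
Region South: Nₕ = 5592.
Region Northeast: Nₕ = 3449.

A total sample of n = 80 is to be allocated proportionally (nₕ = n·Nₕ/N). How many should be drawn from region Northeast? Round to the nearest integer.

16

Share of region Northeast = 3449/16956 = 0.20341.
Allocate 80 × 0.20341 = 16.273... → 16.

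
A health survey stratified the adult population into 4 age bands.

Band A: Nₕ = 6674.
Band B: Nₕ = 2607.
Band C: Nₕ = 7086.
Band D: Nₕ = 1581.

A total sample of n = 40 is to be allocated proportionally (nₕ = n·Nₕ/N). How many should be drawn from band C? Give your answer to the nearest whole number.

Share of band C = 7086/17948 = 0.39481.
Allocate 40 × 0.39481 = 15.792... → 16.

16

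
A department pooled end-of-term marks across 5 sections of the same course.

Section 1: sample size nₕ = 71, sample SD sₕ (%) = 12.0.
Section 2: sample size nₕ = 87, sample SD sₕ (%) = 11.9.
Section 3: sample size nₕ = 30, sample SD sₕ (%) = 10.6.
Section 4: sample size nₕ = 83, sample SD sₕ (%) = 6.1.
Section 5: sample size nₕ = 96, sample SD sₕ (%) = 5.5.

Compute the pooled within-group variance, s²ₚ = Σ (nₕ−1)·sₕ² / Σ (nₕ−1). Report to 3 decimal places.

86.856

Degrees of freedom: 70 + 86 + 29 + 82 + 95 = 362.
Σ(nₕ−1)sₕ² = 70·144 + 86·141.61 + 29·112.36 + 82·37.21 + 95·30.25 = 31441.87.
s²ₚ = 31441.87 / 362 = 86.85599... → 86.856.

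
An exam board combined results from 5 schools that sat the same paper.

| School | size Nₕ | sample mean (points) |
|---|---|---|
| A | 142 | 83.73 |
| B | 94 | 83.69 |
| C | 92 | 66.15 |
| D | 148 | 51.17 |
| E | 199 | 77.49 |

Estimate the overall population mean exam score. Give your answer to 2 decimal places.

72.35

N = 675; weights Wₕ = Nₕ/N = (0.2104, 0.1393, 0.1363, 0.2193, 0.2948).
x̄_st = Σ Wₕ·x̄ₕ = 0.2104·83.73 + 0.1393·83.69 + 0.1363·66.15 + 0.2193·51.17 + 0.2948·77.49 ≈ 72.3496...
→ 72.35.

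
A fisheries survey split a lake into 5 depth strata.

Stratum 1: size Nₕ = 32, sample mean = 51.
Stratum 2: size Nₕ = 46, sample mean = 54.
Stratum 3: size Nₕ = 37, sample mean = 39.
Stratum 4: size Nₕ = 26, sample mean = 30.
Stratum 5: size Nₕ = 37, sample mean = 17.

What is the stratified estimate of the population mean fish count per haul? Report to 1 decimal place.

39.1

N = 32 + 46 + 37 + 26 + 37 = 178.
Weight each subgroup mean by Nₕ/N and sum.
Σ Nₕx̄ₕ = 32·51 + 46·54 + 37·39 + 26·30 + 37·17 = 1632 + 2484 + 1443 + 780 + 629 = 6968.
Divide by N: 6968 / 178 = 39.146... → 39.1.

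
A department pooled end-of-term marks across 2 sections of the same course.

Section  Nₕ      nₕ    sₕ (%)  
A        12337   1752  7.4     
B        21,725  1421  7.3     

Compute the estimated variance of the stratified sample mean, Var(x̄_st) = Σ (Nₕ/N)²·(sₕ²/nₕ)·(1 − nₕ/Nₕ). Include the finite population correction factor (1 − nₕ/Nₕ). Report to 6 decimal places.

0.017776

N = 34062; Wₕ = Nₕ/N.
section A: (12337/34062)²·7.4²/1752·(1 − 1752/12337) = 0.003517948
section B: (21725/34062)²·7.3²/1421·(1 − 1421/21725) = 0.014257807
Sum = 0.017775756 → 0.017776.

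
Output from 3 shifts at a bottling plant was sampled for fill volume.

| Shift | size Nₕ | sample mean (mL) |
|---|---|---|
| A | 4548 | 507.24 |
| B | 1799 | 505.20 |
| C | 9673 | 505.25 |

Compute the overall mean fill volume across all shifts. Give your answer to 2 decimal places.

x̄_st = (Σ Nₕx̄ₕ) / (Σ Nₕ) = (4548·507.24 + 1799·505.20 + 9673·505.25) / 16020
= 8103065.57 / 16020 = 505.8093... → 505.81.

505.81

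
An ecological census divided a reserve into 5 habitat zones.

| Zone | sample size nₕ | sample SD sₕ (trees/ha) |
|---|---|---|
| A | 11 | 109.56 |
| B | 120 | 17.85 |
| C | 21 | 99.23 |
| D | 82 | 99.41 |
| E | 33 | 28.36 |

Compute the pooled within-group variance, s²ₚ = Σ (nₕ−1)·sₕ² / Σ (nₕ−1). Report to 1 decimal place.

A: (11−1)·109.56² = 10·12003.3936 = 120033.936
B: (120−1)·17.85² = 119·318.6225 = 37916.0775
C: (21−1)·99.23² = 20·9846.5929 = 196931.858
D: (82−1)·99.41² = 81·9882.3481 = 800470.1961
E: (33−1)·28.36² = 32·804.2896 = 25737.2672
Numerator = 1181089.3348; denominator = Σ(nₕ−1) = 262.
s²ₚ = 1181089.3348/262 = 4507.975... → 4508.0.

4508.0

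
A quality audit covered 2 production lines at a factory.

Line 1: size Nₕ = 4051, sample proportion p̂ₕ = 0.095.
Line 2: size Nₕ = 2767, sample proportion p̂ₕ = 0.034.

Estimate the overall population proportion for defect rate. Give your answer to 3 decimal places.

Wₕ = Nₕ/N with N = 6818: 0.5942, 0.4058.
p̂_st = 0.5942·0.095 + 0.4058·0.034 ≈ 0.07024... → 0.070.

0.070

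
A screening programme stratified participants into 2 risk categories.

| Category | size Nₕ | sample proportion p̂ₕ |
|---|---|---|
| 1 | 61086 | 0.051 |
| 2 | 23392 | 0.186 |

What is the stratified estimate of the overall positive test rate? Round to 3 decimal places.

0.088

N = 61086 + 23392 = 84478.
Overall proportion = Σ (Nₕ/N)·p̂ₕ.
Σ Nₕp̂ₕ = 3115.386 + 4350.912 = 7466.298.
7466.298 / 84478 = 0.08838... → 0.088.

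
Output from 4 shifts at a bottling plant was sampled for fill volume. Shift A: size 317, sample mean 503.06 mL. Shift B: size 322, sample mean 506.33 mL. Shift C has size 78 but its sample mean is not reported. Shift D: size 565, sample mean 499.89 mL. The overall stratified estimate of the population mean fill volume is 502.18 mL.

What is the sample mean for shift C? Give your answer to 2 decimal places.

N = 317 + 322 + 78 + 565 = 1282.
Overall total = μ·N = 502.18·1282 = 643794.76.
Subtract the known strata: 317·503.06 + 322·506.33 + 565·499.89 = 604946.13.
Remaining total for shift C: 643794.76 − 604946.13 = 38848.63.
Divide by its size: 38848.63 / 78 = 498.0594... → 498.06.

498.06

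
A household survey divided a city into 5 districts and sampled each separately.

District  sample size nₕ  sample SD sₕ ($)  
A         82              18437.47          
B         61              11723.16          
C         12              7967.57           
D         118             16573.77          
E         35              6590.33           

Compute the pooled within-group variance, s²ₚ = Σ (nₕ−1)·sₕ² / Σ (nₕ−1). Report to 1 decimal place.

Degrees of freedom: 81 + 60 + 11 + 117 + 34 = 303.
Σ(nₕ−1)sₕ² = 81·339940300.0009 + 60·137432480.3856 + 11·63482171.7049 + 117·274689852.0129 + 34·43432449.5089 = 70094832980.7747.
s²ₚ = 70094832980.7747 / 303 = 231336082.445... → 231336082.4.

231336082.4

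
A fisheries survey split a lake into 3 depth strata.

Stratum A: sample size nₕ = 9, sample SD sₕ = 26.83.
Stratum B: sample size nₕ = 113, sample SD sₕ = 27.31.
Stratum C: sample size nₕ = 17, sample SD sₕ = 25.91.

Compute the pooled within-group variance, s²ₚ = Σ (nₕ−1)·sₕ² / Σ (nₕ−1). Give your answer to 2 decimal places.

A: (9−1)·26.83² = 8·719.8489 = 5758.7912
B: (113−1)·27.31² = 112·745.8361 = 83533.6432
C: (17−1)·25.91² = 16·671.3281 = 10741.2496
Numerator = 100033.684; denominator = Σ(nₕ−1) = 136.
s²ₚ = 100033.684/136 = 735.5418... → 735.54.

735.54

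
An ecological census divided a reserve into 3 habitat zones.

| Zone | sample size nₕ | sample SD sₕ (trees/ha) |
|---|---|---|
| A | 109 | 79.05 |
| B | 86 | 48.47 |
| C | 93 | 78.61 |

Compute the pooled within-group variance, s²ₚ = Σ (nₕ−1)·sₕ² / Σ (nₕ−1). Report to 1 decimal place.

5063.5

A: (109−1)·79.05² = 108·6248.9025 = 674881.47
B: (86−1)·48.47² = 85·2349.3409 = 199693.9765
C: (93−1)·78.61² = 92·6179.5321 = 568516.9532
Numerator = 1443092.3997; denominator = Σ(nₕ−1) = 285.
s²ₚ = 1443092.3997/285 = 5063.482... → 5063.5.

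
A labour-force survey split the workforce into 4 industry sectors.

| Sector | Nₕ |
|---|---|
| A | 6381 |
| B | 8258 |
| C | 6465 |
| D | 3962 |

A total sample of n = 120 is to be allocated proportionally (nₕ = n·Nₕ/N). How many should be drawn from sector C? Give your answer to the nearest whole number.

N = 6381 + 8258 + 6465 + 3962 = 25066.
n_C = 120·6465/25066 = 30.950... → 31.

31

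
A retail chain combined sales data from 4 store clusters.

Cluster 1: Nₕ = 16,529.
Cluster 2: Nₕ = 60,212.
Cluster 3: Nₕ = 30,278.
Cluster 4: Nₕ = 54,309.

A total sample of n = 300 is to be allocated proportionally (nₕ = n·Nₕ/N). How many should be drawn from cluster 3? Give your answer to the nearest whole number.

N = 16529 + 60212 + 30278 + 54309 = 161328.
n_3 = 300·30278/161328 = 56.304... → 56.

56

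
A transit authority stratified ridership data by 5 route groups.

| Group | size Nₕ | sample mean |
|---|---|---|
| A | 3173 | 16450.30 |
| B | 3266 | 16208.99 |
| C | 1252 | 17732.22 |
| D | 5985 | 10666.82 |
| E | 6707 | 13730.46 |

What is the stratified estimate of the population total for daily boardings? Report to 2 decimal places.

283267215.60

Estimate total by summing Nₕ·x̄ₕ over strata.
3173·16450.30 + 3266·16208.99 + 1252·17732.22 + 5985·10666.82 + 6707·13730.46 = 52196801.9 + 52938561.34 + 22200739.44 + 63840917.7 + 92090195.22 = 283267215.60.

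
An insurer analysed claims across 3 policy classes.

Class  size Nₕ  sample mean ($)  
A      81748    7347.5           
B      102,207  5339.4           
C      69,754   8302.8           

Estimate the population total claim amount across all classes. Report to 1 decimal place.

1725520997.0

Estimate total by summing Nₕ·x̄ₕ over strata.
81748·7347.5 + 102207·5339.4 + 69754·8302.8 = 600643430 + 545724055.8 + 579153511.2 = 1725520997.0.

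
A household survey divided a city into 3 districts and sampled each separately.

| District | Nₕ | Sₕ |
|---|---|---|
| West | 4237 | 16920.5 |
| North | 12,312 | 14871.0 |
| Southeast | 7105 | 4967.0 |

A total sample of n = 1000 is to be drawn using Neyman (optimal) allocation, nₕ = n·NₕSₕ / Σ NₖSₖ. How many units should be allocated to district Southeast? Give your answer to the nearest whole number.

Σ NₕSₕ = 4237·16920.5 + 12312·14871.0 + 7105·4967.0 = 290074445.5.
Share for Southeast: 35290535/290074445.5 = 0.12166.
n_Southeast = 1000 × 0.12166 = 121.660... → 122.

122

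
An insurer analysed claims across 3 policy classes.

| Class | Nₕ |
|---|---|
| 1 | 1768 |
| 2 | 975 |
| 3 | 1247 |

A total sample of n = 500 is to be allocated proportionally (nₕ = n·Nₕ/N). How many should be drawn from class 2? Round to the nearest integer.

N = 1768 + 975 + 1247 = 3990.
n_2 = 500·975/3990 = 122.180... → 122.

122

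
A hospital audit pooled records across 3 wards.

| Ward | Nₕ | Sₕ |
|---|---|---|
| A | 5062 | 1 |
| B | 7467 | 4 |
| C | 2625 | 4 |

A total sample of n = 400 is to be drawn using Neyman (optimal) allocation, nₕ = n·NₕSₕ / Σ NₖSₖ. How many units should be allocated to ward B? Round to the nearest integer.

263

A: NₕSₕ = 5062·1 = 5062
B: NₕSₕ = 7467·4 = 29868
C: NₕSₕ = 2625·4 = 10500
Σ NₕSₕ = 45430.
n_B = 400·29868/45430 = 262.980... → 263.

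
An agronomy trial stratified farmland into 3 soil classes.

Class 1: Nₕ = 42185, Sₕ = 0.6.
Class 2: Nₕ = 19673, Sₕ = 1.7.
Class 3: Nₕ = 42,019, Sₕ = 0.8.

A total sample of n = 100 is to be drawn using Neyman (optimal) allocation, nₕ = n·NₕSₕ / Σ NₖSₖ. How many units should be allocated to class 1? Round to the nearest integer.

27

1: NₕSₕ = 42185·0.6 = 25311
2: NₕSₕ = 19673·1.7 = 33444.1
3: NₕSₕ = 42019·0.8 = 33615.2
Σ NₕSₕ = 92370.3.
n_1 = 100·25311/92370.3 = 27.402... → 27.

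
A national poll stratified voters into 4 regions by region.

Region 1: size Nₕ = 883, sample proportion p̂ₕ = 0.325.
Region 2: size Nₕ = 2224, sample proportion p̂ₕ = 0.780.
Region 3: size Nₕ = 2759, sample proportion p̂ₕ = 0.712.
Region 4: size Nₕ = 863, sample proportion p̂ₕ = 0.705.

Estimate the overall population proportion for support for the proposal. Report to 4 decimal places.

Wₕ = Nₕ/N with N = 6729: 0.1312, 0.3305, 0.4100, 0.1283.
p̂_st = 0.1312·0.325 + 0.3305·0.780 + 0.4100·0.712 + 0.1283·0.705 ≈ 0.682794... → 0.6828.

0.6828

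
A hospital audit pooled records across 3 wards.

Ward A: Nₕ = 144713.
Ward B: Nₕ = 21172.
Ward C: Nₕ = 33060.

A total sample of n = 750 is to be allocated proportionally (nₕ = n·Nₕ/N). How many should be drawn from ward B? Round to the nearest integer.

N = 144713 + 21172 + 33060 = 198945.
n_B = 750·21172/198945 = 79.816... → 80.

80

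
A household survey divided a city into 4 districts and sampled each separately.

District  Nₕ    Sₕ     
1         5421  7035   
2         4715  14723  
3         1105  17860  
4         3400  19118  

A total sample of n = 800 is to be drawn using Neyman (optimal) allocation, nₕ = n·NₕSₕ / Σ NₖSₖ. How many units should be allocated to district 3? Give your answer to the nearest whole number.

1: NₕSₕ = 5421·7035 = 38136735
2: NₕSₕ = 4715·14723 = 69418945
3: NₕSₕ = 1105·17860 = 19735300
4: NₕSₕ = 3400·19118 = 65001200
Σ NₕSₕ = 192292180.
n_3 = 800·19735300/192292180 = 82.105... → 82.

82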